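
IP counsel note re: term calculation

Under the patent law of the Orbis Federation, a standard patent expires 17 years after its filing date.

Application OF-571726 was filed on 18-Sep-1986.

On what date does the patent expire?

Filing date + 17 years → 18 September 2003.

2003-09-18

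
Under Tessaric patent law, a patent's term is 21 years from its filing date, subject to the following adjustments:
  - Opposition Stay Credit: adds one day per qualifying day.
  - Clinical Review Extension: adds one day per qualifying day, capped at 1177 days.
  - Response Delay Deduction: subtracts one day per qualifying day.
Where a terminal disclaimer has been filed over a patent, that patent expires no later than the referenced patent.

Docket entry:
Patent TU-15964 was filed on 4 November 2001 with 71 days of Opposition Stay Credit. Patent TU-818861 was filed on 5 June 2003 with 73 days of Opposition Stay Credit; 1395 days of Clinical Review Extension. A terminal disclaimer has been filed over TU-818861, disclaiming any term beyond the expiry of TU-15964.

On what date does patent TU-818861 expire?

Natural term of TU-818861:
  Base: filing + 21 years → 5 June 2024.
  Opposition Stay Credit: +73 days → 17 August 2024.
  Clinical Review Extension: 1395 days claimed exceeds the 1177-day cap, so +1177 days → 7 November 2027.
Expiry of referenced patent TU-15964:
  Base: filing + 21 years → 4 November 2022.
  Opposition Stay Credit: +71 days → 14 January 2023.
Terminal disclaimer: TU-818861 expires on the earlier of 7 November 2027 and 14 January 2023.

January 14, 2023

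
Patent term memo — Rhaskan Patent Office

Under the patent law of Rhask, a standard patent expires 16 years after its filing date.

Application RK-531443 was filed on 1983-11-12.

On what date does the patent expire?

Filing date + 16 years → 12 November 1999.

1999-11-12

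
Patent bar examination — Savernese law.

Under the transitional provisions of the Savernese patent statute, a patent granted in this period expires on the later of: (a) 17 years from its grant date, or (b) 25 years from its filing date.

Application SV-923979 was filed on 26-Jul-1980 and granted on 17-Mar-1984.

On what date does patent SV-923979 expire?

(a) grant + 17 years → 17 March 2001.
(b) filing + 25 years → 26 July 2005.
Later of the two: 26 July 2005.

July 26, 2005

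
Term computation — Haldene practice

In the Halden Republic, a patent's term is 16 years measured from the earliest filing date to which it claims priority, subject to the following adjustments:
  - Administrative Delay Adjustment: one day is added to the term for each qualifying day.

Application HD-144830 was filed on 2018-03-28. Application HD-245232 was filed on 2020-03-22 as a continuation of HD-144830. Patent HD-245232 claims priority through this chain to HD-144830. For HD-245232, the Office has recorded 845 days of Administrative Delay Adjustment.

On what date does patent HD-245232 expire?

2036-07-20

Earliest priority filing: 28 March 2018.
Base term: 28 March 2018 + 16 years → 28 March 2034.
Administrative Delay Adjustment: +845 days → 20 July 2036.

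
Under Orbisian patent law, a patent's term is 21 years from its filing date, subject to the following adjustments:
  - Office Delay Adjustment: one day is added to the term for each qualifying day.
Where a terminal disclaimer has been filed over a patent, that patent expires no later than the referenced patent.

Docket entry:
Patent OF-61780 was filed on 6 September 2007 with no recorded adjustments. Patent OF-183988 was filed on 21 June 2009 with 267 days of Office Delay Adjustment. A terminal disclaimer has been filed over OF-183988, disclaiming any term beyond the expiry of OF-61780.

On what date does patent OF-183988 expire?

2028-09-06

Natural term of OF-183988:
  Base: filing + 21 years → 21 June 2030.
  Office Delay Adjustment: +267 days → 15 March 2031.
Expiry of referenced patent OF-61780:
  Base: filing + 21 years → 6 September 2028.
Terminal disclaimer: OF-183988 expires on the earlier of 15 March 2031 and 6 September 2028.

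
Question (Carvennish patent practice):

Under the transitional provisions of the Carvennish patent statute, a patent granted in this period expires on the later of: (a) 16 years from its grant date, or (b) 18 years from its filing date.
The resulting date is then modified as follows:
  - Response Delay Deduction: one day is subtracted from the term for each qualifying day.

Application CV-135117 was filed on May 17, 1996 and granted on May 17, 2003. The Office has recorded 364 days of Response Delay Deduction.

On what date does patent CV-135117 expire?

2018-05-18

(a) grant + 16 years → 17 May 2019.
(b) filing + 18 years → 17 May 2014.
Later of the two: 17 May 2019.
Response Delay Deduction: −364 days → 18 May 2018.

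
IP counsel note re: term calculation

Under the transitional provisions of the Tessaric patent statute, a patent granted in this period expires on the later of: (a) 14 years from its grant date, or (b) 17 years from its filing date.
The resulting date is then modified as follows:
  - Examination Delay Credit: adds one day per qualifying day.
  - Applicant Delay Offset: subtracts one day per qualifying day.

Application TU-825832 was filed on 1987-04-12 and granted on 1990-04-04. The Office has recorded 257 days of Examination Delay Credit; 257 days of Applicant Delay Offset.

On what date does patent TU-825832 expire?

2004-04-12

(a) grant + 14 years → 4 April 2004.
(b) filing + 17 years → 12 April 2004.
Later of the two: 12 April 2004.
Examination Delay Credit: +257 days → 25 December 2004.
Applicant Delay Offset: −257 days → 12 April 2004.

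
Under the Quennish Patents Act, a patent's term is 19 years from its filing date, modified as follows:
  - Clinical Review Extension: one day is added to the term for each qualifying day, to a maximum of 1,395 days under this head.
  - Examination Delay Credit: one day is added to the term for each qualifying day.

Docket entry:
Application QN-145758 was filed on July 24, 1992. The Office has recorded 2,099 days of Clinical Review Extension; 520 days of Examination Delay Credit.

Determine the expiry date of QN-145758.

Base term: filing date + 19 years → 24 July 2011.
Clinical Review Extension: 2099 days claimed exceeds the 1395-day cap, so +1395 days → 19 May 2015.
Examination Delay Credit: +520 days → 20 October 2016.

2016-10-20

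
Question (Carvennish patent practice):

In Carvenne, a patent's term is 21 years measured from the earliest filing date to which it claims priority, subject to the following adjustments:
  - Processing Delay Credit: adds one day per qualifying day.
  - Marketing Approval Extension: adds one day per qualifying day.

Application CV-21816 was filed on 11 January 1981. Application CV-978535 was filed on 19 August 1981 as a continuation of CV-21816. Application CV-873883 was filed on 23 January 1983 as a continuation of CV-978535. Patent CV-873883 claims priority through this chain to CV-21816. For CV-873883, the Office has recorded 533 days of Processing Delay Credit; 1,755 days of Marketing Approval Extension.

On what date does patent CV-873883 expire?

Earliest priority filing: 11 January 1981.
Base term: 11 January 1981 + 21 years → 11 January 2002.
Processing Delay Credit: +533 days → 28 June 2003.
Marketing Approval Extension: +1755 days → 17 April 2008.

April 17, 2008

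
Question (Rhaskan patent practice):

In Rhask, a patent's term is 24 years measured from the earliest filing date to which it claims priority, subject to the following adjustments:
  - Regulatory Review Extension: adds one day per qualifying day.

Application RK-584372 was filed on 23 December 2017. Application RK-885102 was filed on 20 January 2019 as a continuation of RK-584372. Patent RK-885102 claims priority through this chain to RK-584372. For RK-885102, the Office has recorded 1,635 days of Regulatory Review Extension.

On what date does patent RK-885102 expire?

Earliest priority filing: 23 December 2017.
Base term: 23 December 2017 + 24 years → 23 December 2041.
Regulatory Review Extension: +1635 days → 15 June 2046.

2046-06-15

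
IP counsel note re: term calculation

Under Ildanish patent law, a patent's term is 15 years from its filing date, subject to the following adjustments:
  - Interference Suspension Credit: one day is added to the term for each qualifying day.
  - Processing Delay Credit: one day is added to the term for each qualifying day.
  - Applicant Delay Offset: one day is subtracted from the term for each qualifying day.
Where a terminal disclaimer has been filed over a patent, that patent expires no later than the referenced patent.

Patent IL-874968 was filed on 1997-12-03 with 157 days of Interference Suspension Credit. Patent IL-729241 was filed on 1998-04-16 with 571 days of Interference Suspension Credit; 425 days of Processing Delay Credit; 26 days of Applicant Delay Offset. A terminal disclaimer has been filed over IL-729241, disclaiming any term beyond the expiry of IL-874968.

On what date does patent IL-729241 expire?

2013-05-09

Natural term of IL-729241:
  Base: filing + 15 years → 16 April 2013.
  Interference Suspension Credit: +571 days → 8 November 2014.
  Processing Delay Credit: +425 days → 7 January 2016.
  Applicant Delay Offset: −26 days → 12 December 2015.
Expiry of referenced patent IL-874968:
  Base: filing + 15 years → 3 December 2012.
  Interference Suspension Credit: +157 days → 9 May 2013.
Terminal disclaimer: IL-729241 expires on the earlier of 12 December 2015 and 9 May 2013.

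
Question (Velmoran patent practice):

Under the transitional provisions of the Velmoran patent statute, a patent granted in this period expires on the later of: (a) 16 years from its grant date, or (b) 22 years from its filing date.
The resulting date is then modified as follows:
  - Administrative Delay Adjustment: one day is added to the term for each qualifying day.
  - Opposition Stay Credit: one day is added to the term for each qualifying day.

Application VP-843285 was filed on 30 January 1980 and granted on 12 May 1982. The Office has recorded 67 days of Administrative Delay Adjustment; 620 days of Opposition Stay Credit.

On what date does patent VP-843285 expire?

(a) grant + 16 years → 12 May 1998.
(b) filing + 22 years → 30 January 2002.
Later of the two: 30 January 2002.
Administrative Delay Adjustment: +67 days → 7 April 2002.
Opposition Stay Credit: +620 days → 18 December 2003.

2003-12-18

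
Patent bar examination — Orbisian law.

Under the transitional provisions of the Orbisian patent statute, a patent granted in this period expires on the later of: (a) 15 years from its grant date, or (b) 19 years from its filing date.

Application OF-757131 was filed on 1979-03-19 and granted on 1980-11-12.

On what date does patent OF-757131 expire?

(a) grant + 15 years → 12 November 1995.
(b) filing + 19 years → 19 March 1998.
Later of the two: 19 March 1998.

March 19, 1998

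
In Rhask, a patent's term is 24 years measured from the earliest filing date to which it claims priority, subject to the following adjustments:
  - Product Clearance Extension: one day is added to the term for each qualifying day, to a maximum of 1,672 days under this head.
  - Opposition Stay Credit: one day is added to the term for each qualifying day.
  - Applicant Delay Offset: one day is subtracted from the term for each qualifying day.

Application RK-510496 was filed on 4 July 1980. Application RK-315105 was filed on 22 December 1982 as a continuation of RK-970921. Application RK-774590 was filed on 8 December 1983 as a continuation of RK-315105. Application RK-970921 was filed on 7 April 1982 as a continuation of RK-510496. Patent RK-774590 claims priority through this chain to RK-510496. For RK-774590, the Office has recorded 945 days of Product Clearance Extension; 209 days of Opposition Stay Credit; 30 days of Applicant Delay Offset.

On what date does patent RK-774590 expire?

2007-08-02

Earliest priority filing: 4 July 1980.
Base term: 4 July 1980 + 24 years → 4 July 2004.
Product Clearance Extension: 945 days (within the 1672-day cap) → +945 days → 4 February 2007.
Opposition Stay Credit: +209 days → 1 September 2007.
Applicant Delay Offset: −30 days → 2 August 2007.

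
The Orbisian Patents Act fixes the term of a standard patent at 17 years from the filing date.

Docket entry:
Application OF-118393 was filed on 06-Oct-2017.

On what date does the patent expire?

Filing date + 17 years → 6 October 2034.

October 6, 2034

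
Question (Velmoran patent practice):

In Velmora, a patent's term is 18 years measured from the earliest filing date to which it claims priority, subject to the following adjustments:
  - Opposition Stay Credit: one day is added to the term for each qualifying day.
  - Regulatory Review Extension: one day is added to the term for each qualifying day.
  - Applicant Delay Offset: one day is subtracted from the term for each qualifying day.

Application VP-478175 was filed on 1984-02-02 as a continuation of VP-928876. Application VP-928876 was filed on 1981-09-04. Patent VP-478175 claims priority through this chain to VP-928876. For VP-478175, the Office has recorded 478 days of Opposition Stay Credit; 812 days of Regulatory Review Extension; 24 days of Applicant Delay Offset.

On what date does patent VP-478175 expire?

February 21, 2003

Earliest priority filing: 4 September 1981.
Base term: 4 September 1981 + 18 years → 4 September 1999.
Opposition Stay Credit: +478 days → 25 December 2000.
Regulatory Review Extension: +812 days → 17 March 2003.
Applicant Delay Offset: −24 days → 21 February 2003.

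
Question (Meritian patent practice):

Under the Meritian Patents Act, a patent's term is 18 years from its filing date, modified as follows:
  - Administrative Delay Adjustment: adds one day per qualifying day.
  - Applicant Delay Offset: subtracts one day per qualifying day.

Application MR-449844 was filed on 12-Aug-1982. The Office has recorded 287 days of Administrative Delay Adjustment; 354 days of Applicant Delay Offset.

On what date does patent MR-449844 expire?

2000-06-06

Base term: filing date + 18 years → 12 August 2000.
Administrative Delay Adjustment: +287 days → 26 May 2001.
Applicant Delay Offset: −354 days → 6 June 2000.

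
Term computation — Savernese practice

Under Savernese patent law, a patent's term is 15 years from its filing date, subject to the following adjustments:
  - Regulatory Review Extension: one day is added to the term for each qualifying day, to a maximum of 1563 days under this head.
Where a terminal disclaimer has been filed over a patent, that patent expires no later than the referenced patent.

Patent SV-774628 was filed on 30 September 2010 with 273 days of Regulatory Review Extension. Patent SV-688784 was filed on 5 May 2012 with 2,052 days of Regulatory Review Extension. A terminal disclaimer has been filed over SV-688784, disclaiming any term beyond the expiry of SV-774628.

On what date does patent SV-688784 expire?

Natural term of SV-688784:
  Base: filing + 15 years → 5 May 2027.
  Regulatory Review Extension: 2052 days claimed exceeds the 1563-day cap, so +1563 days → 15 August 2031.
Expiry of referenced patent SV-774628:
  Base: filing + 15 years → 30 September 2025.
  Regulatory Review Extension: 273 days (within the 1563-day cap) → +273 days → 30 June 2026.
Terminal disclaimer: SV-688784 expires on the earlier of 15 August 2031 and 30 June 2026.

2026-06-30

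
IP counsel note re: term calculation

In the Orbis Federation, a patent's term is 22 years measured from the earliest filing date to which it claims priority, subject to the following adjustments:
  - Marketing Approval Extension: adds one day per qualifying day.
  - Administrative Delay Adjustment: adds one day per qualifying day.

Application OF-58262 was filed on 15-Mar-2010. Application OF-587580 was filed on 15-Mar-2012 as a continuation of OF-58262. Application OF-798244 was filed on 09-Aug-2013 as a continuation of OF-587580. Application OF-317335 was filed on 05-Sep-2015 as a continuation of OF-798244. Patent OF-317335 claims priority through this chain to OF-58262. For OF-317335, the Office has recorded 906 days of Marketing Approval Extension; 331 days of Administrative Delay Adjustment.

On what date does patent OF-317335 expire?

August 4, 2035

Earliest priority filing: 15 March 2010.
Base term: 15 March 2010 + 22 years → 15 March 2032.
Marketing Approval Extension: +906 days → 7 September 2034.
Administrative Delay Adjustment: +331 days → 4 August 2035.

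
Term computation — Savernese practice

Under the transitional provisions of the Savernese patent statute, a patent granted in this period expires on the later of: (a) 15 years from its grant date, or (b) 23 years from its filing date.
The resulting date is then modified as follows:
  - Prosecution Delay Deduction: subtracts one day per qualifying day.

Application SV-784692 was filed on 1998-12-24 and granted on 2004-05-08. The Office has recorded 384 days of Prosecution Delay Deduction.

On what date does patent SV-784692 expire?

December 5, 2020

(a) grant + 15 years → 8 May 2019.
(b) filing + 23 years → 24 December 2021.
Later of the two: 24 December 2021.
Prosecution Delay Deduction: −384 days → 5 December 2020.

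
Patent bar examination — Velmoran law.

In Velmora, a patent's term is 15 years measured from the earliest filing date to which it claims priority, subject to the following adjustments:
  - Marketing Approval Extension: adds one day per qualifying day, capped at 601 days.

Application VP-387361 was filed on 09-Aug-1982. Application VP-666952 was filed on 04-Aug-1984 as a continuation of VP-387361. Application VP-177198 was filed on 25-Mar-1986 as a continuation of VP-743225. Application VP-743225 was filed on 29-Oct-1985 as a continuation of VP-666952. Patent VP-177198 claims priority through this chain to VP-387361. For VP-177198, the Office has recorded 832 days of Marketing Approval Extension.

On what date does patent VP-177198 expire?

1999-04-02

Earliest priority filing: 9 August 1982.
Base term: 9 August 1982 + 15 years → 9 August 1997.
Marketing Approval Extension: 832 days claimed exceeds the 601-day cap, so +601 days → 2 April 1999.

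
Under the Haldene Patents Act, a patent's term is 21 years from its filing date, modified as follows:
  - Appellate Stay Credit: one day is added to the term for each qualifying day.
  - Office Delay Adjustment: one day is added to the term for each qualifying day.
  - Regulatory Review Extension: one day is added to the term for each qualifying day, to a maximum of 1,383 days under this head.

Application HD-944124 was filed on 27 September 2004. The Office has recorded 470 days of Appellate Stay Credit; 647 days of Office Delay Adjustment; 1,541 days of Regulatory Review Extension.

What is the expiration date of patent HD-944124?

2032-08-01

Base term: filing date + 21 years → 27 September 2025.
Appellate Stay Credit: +470 days → 10 January 2027.
Office Delay Adjustment: +647 days → 18 October 2028.
Regulatory Review Extension: 1541 days claimed exceeds the 1383-day cap, so +1383 days → 1 August 2032.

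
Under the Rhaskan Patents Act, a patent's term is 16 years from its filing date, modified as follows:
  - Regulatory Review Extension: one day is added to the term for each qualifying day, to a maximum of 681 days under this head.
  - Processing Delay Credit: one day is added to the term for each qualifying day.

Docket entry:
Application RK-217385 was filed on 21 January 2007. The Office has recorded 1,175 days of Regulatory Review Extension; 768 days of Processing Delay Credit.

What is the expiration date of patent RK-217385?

Base term: filing date + 16 years → 21 January 2023.
Regulatory Review Extension: 1175 days claimed exceeds the 681-day cap, so +681 days → 2 December 2024.
Processing Delay Credit: +768 days → 9 January 2027.

January 9, 2027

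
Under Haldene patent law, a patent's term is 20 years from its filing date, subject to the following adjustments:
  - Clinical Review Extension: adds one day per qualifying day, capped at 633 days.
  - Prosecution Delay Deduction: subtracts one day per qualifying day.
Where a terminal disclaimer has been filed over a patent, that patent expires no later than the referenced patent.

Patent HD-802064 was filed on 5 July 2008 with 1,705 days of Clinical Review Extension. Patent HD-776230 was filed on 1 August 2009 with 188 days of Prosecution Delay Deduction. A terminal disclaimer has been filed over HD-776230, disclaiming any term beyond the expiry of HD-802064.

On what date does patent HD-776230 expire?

Natural term of HD-776230:
  Base: filing + 20 years → 1 August 2029.
  Prosecution Delay Deduction: −188 days → 25 January 2029.
Expiry of referenced patent HD-802064:
  Base: filing + 20 years → 5 July 2028.
  Clinical Review Extension: 1705 days claimed exceeds the 633-day cap, so +633 days → 30 March 2030.
Terminal disclaimer: HD-776230 expires on the earlier of 25 January 2029 and 30 March 2030.

January 25, 2029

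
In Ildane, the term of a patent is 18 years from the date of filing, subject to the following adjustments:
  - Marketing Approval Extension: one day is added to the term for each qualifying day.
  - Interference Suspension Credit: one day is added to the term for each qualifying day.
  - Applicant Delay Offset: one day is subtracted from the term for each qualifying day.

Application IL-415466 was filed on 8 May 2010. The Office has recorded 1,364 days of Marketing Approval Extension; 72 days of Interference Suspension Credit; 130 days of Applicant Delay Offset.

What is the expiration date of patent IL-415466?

Base term: filing date + 18 years → 8 May 2028.
Marketing Approval Extension: +1364 days → 1 February 2032.
Interference Suspension Credit: +72 days → 13 April 2032.
Applicant Delay Offset: −130 days → 5 December 2031.

2031-12-05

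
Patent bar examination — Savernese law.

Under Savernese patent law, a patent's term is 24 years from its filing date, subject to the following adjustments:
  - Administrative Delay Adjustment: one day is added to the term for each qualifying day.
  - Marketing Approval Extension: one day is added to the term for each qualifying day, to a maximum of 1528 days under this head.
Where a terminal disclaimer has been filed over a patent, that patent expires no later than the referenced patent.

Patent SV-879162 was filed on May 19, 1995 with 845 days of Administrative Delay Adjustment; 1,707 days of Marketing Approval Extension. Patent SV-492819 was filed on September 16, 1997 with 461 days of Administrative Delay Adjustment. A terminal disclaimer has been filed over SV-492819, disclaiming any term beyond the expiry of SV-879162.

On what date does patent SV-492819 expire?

December 21, 2022

Natural term of SV-492819:
  Base: filing + 24 years → 16 September 2021.
  Administrative Delay Adjustment: +461 days → 21 December 2022.
Expiry of referenced patent SV-879162:
  Base: filing + 24 years → 19 May 2019.
  Administrative Delay Adjustment: +845 days → 10 September 2021.
  Marketing Approval Extension: 1707 days claimed exceeds the 1528-day cap, so +1528 days → 16 November 2025.
Terminal disclaimer: SV-492819 expires on the earlier of 21 December 2022 and 16 November 2025.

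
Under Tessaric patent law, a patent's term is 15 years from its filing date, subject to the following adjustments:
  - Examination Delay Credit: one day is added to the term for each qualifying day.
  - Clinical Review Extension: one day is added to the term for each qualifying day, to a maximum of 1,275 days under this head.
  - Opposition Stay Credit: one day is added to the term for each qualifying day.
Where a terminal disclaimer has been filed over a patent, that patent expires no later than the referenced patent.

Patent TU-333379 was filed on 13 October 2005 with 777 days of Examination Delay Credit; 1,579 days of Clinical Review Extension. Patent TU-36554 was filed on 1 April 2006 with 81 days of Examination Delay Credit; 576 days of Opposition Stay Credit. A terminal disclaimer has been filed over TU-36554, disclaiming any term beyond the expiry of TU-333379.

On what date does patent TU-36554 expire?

2023-01-18

Natural term of TU-36554:
  Base: filing + 15 years → 1 April 2021.
  Examination Delay Credit: +81 days → 21 June 2021.
  Opposition Stay Credit: +576 days → 18 January 2023.
Expiry of referenced patent TU-333379:
  Base: filing + 15 years → 13 October 2020.
  Examination Delay Credit: +777 days → 29 November 2022.
  Clinical Review Extension: 1579 days claimed exceeds the 1275-day cap, so +1275 days → 27 May 2026.
Terminal disclaimer: TU-36554 expires on the earlier of 18 January 2023 and 27 May 2026.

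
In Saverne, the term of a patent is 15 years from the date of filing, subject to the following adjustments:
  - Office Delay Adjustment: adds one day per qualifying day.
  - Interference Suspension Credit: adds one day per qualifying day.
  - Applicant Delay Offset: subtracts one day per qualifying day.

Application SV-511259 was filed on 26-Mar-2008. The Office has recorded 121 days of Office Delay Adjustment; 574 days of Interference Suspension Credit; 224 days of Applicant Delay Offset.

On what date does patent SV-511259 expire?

July 9, 2024

Base term: filing date + 15 years → 26 March 2023.
Office Delay Adjustment: +121 days → 25 July 2023.
Interference Suspension Credit: +574 days → 18 February 2025.
Applicant Delay Offset: −224 days → 9 July 2024.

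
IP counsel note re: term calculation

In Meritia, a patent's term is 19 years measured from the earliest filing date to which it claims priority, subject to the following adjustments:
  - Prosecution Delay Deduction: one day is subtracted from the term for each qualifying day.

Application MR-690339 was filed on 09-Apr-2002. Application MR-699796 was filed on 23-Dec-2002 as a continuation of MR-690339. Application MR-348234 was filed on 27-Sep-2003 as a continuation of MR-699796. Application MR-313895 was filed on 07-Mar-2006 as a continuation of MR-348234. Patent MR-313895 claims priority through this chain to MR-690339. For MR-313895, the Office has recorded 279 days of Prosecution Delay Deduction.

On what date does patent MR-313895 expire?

July 4, 2020

Earliest priority filing: 9 April 2002.
Base term: 9 April 2002 + 19 years → 9 April 2021.
Prosecution Delay Deduction: −279 days → 4 July 2020.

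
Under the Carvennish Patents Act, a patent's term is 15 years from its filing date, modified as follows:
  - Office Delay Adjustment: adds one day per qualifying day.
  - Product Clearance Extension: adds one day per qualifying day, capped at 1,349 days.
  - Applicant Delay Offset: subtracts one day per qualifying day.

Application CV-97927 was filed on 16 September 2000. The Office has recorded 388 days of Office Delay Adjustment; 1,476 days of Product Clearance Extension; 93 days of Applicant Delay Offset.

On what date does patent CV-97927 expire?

March 17, 2020

Base term: filing date + 15 years → 16 September 2015.
Office Delay Adjustment: +388 days → 8 October 2016.
Product Clearance Extension: 1476 days claimed exceeds the 1349-day cap, so +1349 days → 18 June 2020.
Applicant Delay Offset: −93 days → 17 March 2020.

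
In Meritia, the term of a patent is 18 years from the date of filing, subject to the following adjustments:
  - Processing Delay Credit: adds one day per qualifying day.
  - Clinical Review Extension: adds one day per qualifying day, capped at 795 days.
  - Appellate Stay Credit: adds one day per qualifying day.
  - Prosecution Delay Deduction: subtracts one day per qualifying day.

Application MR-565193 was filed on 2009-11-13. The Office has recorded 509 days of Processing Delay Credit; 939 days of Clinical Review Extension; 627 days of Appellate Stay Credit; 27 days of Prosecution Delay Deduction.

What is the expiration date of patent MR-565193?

Base term: filing date + 18 years → 13 November 2027.
Processing Delay Credit: +509 days → 5 April 2029.
Clinical Review Extension: 939 days claimed exceeds the 795-day cap, so +795 days → 9 June 2031.
Appellate Stay Credit: +627 days → 25 February 2033.
Prosecution Delay Deduction: −27 days → 29 January 2033.

2033-01-29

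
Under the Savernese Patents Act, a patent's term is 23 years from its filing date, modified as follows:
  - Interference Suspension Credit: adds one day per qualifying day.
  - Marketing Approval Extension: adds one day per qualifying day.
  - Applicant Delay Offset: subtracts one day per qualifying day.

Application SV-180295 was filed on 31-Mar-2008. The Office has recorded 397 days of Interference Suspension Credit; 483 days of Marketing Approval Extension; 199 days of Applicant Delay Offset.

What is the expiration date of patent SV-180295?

February 9, 2033

Base term: filing date + 23 years → 31 March 2031.
Interference Suspension Credit: +397 days → 1 May 2032.
Marketing Approval Extension: +483 days → 27 August 2033.
Applicant Delay Offset: −199 days → 9 February 2033.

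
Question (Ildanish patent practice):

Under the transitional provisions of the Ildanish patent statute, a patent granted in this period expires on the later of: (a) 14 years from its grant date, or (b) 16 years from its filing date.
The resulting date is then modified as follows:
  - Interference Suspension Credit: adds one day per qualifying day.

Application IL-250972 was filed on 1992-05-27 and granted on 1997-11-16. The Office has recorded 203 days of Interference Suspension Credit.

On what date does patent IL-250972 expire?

June 6, 2012

(a) grant + 14 years → 16 November 2011.
(b) filing + 16 years → 27 May 2008.
Later of the two: 16 November 2011.
Interference Suspension Credit: +203 days → 6 June 2012.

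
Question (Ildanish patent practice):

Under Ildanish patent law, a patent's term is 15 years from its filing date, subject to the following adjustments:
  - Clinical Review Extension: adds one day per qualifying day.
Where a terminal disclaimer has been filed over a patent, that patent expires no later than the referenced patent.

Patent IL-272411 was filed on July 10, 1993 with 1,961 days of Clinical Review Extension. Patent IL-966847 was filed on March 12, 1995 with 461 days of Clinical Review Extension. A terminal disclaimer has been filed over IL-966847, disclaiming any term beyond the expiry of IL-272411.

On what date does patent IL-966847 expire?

Natural term of IL-966847:
  Base: filing + 15 years → 12 March 2010.
  Clinical Review Extension: +461 days → 16 June 2011.
Expiry of referenced patent IL-272411:
  Base: filing + 15 years → 10 July 2008.
  Clinical Review Extension: +1961 days → 22 November 2013.
Terminal disclaimer: IL-966847 expires on the earlier of 16 June 2011 and 22 November 2013.

2011-06-16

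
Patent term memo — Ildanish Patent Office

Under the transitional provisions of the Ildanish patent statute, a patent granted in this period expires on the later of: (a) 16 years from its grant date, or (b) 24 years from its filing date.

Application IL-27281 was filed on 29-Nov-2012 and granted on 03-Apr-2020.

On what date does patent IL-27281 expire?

November 29, 2036

(a) grant + 16 years → 3 April 2036.
(b) filing + 24 years → 29 November 2036.
Later of the two: 29 November 2036.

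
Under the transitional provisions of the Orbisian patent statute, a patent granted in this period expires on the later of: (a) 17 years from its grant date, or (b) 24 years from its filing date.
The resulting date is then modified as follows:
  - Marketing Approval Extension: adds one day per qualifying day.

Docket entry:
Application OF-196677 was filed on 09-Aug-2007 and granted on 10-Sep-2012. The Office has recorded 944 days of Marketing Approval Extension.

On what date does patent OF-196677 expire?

(a) grant + 17 years → 10 September 2029.
(b) filing + 24 years → 9 August 2031.
Later of the two: 9 August 2031.
Marketing Approval Extension: +944 days → 10 March 2034.

March 10, 2034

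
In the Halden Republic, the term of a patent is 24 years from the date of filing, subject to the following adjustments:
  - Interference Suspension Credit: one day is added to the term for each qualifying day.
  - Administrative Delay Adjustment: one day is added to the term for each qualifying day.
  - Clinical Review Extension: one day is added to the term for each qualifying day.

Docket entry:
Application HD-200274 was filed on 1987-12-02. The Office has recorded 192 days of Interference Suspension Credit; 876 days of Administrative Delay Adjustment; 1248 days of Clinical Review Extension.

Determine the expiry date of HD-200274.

April 5, 2018

Base term: filing date + 24 years → 2 December 2011.
Interference Suspension Credit: +192 days → 11 June 2012.
Administrative Delay Adjustment: +876 days → 4 November 2014.
Clinical Review Extension: +1248 days → 5 April 2018.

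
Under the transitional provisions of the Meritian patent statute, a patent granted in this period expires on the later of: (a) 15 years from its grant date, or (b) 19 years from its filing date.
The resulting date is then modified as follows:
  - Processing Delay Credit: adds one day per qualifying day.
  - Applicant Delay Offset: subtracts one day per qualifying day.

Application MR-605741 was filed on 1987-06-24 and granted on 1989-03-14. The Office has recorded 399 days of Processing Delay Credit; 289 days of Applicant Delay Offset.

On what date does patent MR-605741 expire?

2006-10-12

(a) grant + 15 years → 14 March 2004.
(b) filing + 19 years → 24 June 2006.
Later of the two: 24 June 2006.
Processing Delay Credit: +399 days → 28 July 2007.
Applicant Delay Offset: −289 days → 12 October 2006.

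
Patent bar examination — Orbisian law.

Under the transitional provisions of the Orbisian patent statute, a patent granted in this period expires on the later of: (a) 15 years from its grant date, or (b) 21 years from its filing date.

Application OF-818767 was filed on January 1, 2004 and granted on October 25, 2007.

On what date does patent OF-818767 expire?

2025-01-01

(a) grant + 15 years → 25 October 2022.
(b) filing + 21 years → 1 January 2025.
Later of the two: 1 January 2025.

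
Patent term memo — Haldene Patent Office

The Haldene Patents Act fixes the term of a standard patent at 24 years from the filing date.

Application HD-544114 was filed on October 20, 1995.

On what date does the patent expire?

Filing date + 24 years → 20 October 2019.

October 20, 2019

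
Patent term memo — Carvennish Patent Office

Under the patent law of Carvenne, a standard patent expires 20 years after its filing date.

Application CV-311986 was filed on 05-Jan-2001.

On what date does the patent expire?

Filing date + 20 years → 5 January 2021.

January 5, 2021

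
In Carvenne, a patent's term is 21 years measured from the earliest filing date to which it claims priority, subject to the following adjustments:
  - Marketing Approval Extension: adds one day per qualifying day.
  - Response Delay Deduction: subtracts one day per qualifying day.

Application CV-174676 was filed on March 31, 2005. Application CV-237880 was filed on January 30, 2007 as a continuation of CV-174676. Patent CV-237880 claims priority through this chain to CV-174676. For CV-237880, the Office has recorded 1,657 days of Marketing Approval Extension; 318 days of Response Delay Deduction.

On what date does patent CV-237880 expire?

Earliest priority filing: 31 March 2005.
Base term: 31 March 2005 + 21 years → 31 March 2026.
Marketing Approval Extension: +1657 days → 13 October 2030.
Response Delay Deduction: −318 days → 29 November 2029.

2029-11-29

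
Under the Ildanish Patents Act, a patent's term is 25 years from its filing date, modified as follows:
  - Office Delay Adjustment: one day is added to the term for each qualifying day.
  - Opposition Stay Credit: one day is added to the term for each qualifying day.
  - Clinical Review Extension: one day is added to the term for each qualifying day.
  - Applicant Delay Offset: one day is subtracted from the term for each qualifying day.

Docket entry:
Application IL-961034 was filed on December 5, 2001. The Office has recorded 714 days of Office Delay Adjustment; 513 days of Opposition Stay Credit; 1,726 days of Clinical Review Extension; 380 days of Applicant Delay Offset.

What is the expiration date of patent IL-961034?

December 21, 2033

Base term: filing date + 25 years → 5 December 2026.
Office Delay Adjustment: +714 days → 18 November 2028.
Opposition Stay Credit: +513 days → 15 April 2030.
Clinical Review Extension: +1726 days → 5 January 2035.
Applicant Delay Offset: −380 days → 21 December 2033.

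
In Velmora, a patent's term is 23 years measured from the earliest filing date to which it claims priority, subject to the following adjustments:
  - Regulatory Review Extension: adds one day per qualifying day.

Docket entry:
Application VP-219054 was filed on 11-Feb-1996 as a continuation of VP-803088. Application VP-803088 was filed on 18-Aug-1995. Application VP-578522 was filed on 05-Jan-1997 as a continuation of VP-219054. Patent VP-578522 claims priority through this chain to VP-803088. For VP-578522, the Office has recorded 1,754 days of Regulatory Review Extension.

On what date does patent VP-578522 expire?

June 7, 2023

Earliest priority filing: 18 August 1995.
Base term: 18 August 1995 + 23 years → 18 August 2018.
Regulatory Review Extension: +1754 days → 7 June 2023.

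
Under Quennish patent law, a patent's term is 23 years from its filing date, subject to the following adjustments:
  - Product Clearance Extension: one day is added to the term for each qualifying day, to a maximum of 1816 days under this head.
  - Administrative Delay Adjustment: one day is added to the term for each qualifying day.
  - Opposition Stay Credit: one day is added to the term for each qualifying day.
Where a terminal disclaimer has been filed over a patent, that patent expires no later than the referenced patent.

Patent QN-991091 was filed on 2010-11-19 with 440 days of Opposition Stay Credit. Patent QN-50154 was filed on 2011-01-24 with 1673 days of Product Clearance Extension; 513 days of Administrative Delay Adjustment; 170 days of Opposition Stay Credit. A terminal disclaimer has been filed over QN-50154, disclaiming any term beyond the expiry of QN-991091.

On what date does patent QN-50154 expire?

Natural term of QN-50154:
  Base: filing + 23 years → 24 January 2034.
  Product Clearance Extension: 1673 days (within the 1816-day cap) → +1673 days → 24 August 2038.
  Administrative Delay Adjustment: +513 days → 19 January 2040.
  Opposition Stay Credit: +170 days → 7 July 2040.
Expiry of referenced patent QN-991091:
  Base: filing + 23 years → 19 November 2033.
  Opposition Stay Credit: +440 days → 2 February 2035.
Terminal disclaimer: QN-50154 expires on the earlier of 7 July 2040 and 2 February 2035.

February 2, 2035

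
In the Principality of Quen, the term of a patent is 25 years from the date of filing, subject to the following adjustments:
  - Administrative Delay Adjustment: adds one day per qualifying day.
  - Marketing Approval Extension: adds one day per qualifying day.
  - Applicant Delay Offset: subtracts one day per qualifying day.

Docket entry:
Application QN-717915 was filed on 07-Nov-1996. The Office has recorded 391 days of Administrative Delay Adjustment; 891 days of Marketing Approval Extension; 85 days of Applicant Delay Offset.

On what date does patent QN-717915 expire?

Base term: filing date + 25 years → 7 November 2021.
Administrative Delay Adjustment: +391 days → 3 December 2022.
Marketing Approval Extension: +891 days → 12 May 2025.
Applicant Delay Offset: −85 days → 16 February 2025.

2025-02-16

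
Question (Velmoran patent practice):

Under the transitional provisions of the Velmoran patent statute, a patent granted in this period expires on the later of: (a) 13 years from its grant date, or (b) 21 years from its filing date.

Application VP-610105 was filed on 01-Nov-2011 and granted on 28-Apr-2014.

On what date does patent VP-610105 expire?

(a) grant + 13 years → 28 April 2027.
(b) filing + 21 years → 1 November 2032.
Later of the two: 1 November 2032.

November 1, 2032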